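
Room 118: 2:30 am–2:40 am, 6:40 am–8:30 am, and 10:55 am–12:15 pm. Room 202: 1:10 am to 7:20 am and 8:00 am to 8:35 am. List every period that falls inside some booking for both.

2:30 am–2:40 am meets the second set on 2:30 am–2:40 am.
6:40 am–8:30 am meets the second set on 6:40 am–7:20 am, 8:00 am–8:30 am.
10:55 am–12:15 pm: no overlap with the second set.

2:30 am–2:40 am, 6:40 am–7:20 am, 8:00 am–8:30 am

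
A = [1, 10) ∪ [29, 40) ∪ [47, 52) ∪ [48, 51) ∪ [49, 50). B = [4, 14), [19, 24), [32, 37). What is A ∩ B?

[4, 10) ∪ [32, 37)

A, merged: [1, 10), [29, 40), [47, 52).
[1, 10) overlaps B on [4, 10).
[29, 40) overlaps B on [32, 37).
[47, 52) falls entirely outside B.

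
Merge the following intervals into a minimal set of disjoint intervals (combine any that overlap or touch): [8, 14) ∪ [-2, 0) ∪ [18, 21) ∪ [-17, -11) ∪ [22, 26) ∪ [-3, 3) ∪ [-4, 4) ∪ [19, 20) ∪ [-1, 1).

Sort by start: [-17, -11), [-4, 4), [-3, 3), [-2, 0), [-1, 1), [8, 14), [18, 21), [19, 20), [22, 26).
[-4, 4) is disjoint → start new block.
[-3, 3) overlaps/touches [-4, 4) → extend to [-4, 4).
[-2, 0) overlaps/touches [-4, 4) → extend to [-4, 4).
[-1, 1) overlaps/touches [-4, 4) → extend to [-4, 4).
[8, 14) is disjoint → start new block.
[18, 21) is disjoint → start new block.
[19, 20) overlaps/touches [18, 21) → extend to [18, 21).
[22, 26) is disjoint → start new block.

[-17, -11) ∪ [-4, 4) ∪ [8, 14) ∪ [18, 21) ∪ [22, 26)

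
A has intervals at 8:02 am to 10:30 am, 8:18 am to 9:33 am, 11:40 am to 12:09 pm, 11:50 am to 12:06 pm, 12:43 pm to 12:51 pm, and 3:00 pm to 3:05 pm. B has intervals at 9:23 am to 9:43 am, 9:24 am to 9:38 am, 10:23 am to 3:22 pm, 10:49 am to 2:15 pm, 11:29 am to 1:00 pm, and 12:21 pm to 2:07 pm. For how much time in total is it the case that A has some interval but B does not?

2 h 1 min

First set merges to 8:02 am–10:30 am, 11:40 am–12:09 pm, 12:43 pm–12:51 pm, 3:00 pm–3:05 pm.
Second set merges to 9:23 am–9:43 am, 10:23 am–3:22 pm.
A \ B = 8:02 am–9:23 am, 9:43 am–10:23 am.
Total: 1 h 21 min + 40 min = 2 h 1 min.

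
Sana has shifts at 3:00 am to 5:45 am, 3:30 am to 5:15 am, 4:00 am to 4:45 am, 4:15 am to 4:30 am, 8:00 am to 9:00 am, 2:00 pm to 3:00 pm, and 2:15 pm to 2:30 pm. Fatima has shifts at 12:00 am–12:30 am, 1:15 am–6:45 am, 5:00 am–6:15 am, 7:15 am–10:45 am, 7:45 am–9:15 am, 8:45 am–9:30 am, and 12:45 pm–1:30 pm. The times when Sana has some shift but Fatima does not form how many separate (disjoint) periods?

Merge the first list: 3:00 am-5:45 am, 8:00 am-9:00 am, 2:00 pm-3:00 pm.
Merge the second list: 12:00 am-12:30 am, 1:15 am-6:45 am, 7:15 am-10:45 am, 12:45 pm-1:30 pm.
A \ B = 2:00 pm-3:00 pm.
That is 1 disjoint piece.

1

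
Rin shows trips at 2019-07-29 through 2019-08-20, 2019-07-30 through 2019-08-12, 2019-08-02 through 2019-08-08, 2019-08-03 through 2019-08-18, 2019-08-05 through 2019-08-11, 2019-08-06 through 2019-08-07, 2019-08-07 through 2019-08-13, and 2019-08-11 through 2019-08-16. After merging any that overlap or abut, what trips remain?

2019-07-30 through 2019-08-12 overlaps/touches 2019-07-29 through 2019-08-20 → extend to 2019-07-29 through 2019-08-20.
2019-08-02 through 2019-08-08 overlaps/touches 2019-07-29 through 2019-08-20 → extend to 2019-07-29 through 2019-08-20.
2019-08-03 through 2019-08-18 overlaps/touches 2019-07-29 through 2019-08-20 → extend to 2019-07-29 through 2019-08-20.
2019-08-05 through 2019-08-11 overlaps/touches 2019-07-29 through 2019-08-20 → extend to 2019-07-29 through 2019-08-20.
2019-08-06 through 2019-08-07 overlaps/touches 2019-07-29 through 2019-08-20 → extend to 2019-07-29 through 2019-08-20.
2019-08-07 through 2019-08-13 overlaps/touches 2019-07-29 through 2019-08-20 → extend to 2019-07-29 through 2019-08-20.
2019-08-11 through 2019-08-16 overlaps/touches 2019-07-29 through 2019-08-20 → extend to 2019-07-29 through 2019-08-20.

2019-07-29 through 2019-08-20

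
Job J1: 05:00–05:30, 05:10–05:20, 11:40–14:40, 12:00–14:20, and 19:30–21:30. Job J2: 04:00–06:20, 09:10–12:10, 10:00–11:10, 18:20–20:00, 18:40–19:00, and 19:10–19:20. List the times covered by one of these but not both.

Merge the first list: 05:00–05:30, 11:40–14:40, 19:30–21:30.
Merge the second list: 04:00–06:20, 09:10–12:10, 18:20–20:00.
A \ B = 12:10–14:40, 20:00–21:30.
B \ A = 04:00–05:00, 05:30–06:20, 09:10–11:40, 18:20–19:30.
Union of the two gives the symmetric difference.

04:00–05:00, 05:30–06:20, 09:10–11:40, 12:10–14:40, 18:20–19:30, 20:00–21:30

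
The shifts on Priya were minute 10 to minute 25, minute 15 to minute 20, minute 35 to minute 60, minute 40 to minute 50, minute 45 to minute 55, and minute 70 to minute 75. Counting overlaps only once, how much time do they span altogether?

Merged: minute 10 to minute 25, minute 35 to minute 60, minute 70 to minute 75.
Lengths: 15 minutes + 25 minutes + 5 minutes = 45 minutes.

45 minutes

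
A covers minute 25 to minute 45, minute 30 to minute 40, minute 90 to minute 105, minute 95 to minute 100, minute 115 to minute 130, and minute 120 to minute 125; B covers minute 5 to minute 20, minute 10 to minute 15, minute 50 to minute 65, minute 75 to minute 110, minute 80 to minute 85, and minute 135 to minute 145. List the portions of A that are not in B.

minute 25 to minute 45, minute 115 to minute 130

First set merges to minute 25 to minute 45, minute 90 to minute 105, minute 115 to minute 130.
Second set merges to minute 5 to minute 20, minute 50 to minute 65, minute 75 to minute 110, minute 135 to minute 145.
minute 25 to minute 45: no B overlap → unchanged.
minute 90 to minute 105: fully covered by B → removed.
minute 115 to minute 130: no B overlap → unchanged.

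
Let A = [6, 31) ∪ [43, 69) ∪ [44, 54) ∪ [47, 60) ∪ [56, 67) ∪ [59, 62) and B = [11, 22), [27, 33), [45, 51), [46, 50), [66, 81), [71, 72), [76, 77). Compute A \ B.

[6, 11) ∪ [22, 27) ∪ [43, 45) ∪ [51, 66)

A, merged: [6, 31), [43, 69).
B, merged: [11, 22), [27, 33), [45, 51), [66, 81).
[6, 31) minus B → [6, 11), [22, 27).
[43, 69) minus B → [43, 45), [51, 66).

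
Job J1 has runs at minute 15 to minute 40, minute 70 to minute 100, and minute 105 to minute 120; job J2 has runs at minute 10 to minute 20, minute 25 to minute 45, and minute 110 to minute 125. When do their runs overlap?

minute 15 to minute 40 meets the second set on minute 15 to minute 20, minute 25 to minute 40.
minute 70 to minute 100: no overlap with the second set.
minute 105 to minute 120 meets the second set on minute 110 to minute 120.

minute 15 to minute 20, minute 25 to minute 40, minute 110 to minute 120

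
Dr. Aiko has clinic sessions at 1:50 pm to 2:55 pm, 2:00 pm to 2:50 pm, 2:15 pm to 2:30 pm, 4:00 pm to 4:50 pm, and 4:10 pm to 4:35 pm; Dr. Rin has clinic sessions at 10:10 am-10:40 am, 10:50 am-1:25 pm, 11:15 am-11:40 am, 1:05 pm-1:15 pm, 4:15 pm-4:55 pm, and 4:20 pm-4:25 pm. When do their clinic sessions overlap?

4:15 pm–4:50 pm

First set merges to 1:50 pm–2:55 pm, 4:00 pm–4:50 pm.
Second set merges to 10:10 am–10:40 am, 10:50 am–1:25 pm, 4:15 pm–4:55 pm.
1:50 pm–2:55 pm falls entirely outside B.
4:00 pm–4:50 pm overlaps B on 4:15 pm–4:50 pm.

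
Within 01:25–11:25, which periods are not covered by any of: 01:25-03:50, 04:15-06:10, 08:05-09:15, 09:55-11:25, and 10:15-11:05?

The merged coverage is 01:25-03:50, 04:15-06:10, 08:05-09:15, 09:55-11:25.
Complement within 01:25-11:25: 03:50-04:15, 06:10-08:05, 09:15-09:55.

03:50-04:15, 06:10-08:05, 09:15-09:55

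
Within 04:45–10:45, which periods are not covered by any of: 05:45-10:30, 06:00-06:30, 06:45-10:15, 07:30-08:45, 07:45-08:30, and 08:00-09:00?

Covered (merged): 05:45–10:30.
Uncovered inside 04:45–10:45: 04:45–05:45, 10:30–10:45.

04:45–05:45, 10:30–10:45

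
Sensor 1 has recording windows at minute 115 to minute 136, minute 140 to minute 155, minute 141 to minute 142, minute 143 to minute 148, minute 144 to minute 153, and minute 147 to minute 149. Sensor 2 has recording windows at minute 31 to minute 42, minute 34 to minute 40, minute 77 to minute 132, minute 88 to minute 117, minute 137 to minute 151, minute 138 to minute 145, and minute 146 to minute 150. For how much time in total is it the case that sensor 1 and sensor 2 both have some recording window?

28 minutes

Merge the first list: minute 115 to minute 136, minute 140 to minute 155.
Merge the second list: minute 31 to minute 42, minute 77 to minute 132, minute 137 to minute 151.
A ∩ B = minute 115 to minute 132, minute 140 to minute 151.
Total: 17 minutes + 11 minutes = 28 minutes.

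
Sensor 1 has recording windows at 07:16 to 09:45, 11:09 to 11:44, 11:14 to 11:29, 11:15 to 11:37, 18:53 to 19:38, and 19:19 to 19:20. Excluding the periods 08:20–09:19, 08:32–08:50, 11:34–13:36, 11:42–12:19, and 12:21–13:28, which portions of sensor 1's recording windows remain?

07:16–08:20, 09:19–09:45, 11:09–11:34, 18:53–19:38

A, merged: 07:16–09:45, 11:09–11:44, 18:53–19:38.
B, merged: 08:20–09:19, 11:34–13:36.
07:16–09:45 minus B → 07:16–08:20, 09:19–09:45.
11:09–11:44 minus B → 11:09–11:34.
18:53–19:38: no B overlap → unchanged.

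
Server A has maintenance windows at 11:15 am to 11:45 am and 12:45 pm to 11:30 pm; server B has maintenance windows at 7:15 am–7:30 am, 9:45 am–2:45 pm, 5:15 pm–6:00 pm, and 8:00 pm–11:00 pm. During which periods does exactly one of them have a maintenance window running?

Only in the first: 2:45 pm-5:15 pm, 6:00 pm-8:00 pm, 11:00 pm-11:30 pm.
Only in the second: 7:15 am-7:30 am, 9:45 am-11:15 am, 11:45 am-12:45 pm.
Together these are the periods covered by exactly one.

7:15 am-7:30 am, 9:45 am-11:15 am, 11:45 am-12:45 pm, 2:45 pm-5:15 pm, 6:00 pm-8:00 pm, 11:00 pm-11:30 pm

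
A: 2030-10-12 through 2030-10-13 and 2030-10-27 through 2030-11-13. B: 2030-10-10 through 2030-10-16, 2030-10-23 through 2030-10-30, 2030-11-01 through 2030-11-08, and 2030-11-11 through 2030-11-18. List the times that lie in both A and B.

2030-10-12 through 2030-10-13 ∩ B → 2030-10-12 through 2030-10-13.
2030-10-27 through 2030-11-13 ∩ B → 2030-10-27 through 2030-10-30, 2030-11-01 through 2030-11-08, 2030-11-11 through 2030-11-13.

2030-10-12 through 2030-10-13, 2030-10-27 through 2030-10-30, 2030-11-01 through 2030-11-08, 2030-11-11 through 2030-11-13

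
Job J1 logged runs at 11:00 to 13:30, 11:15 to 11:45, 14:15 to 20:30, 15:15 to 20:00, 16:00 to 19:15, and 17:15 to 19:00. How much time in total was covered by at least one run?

8 h 45 min

Merged: 11:00-13:30, 14:15-20:30.
Lengths: 2 h 30 min + 6 h 15 min = 8 h 45 min.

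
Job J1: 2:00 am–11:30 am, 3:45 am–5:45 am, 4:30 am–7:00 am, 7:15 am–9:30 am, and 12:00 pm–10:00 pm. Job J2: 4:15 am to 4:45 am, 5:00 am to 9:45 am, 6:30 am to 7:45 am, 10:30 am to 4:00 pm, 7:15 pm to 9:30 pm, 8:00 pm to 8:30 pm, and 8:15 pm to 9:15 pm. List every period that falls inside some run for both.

First set merges to 2:00 am-11:30 am, 12:00 pm-10:00 pm.
Second set merges to 4:15 am-4:45 am, 5:00 am-9:45 am, 10:30 am-4:00 pm, 7:15 pm-9:30 pm.
2:00 am-11:30 am overlaps B on 4:15 am-4:45 am, 5:00 am-9:45 am, 10:30 am-11:30 am.
12:00 pm-10:00 pm overlaps B on 12:00 pm-4:00 pm, 7:15 pm-9:30 pm.

4:15 am-4:45 am, 5:00 am-9:45 am, 10:30 am-11:30 am, 12:00 pm-4:00 pm, 7:15 pm-9:30 pm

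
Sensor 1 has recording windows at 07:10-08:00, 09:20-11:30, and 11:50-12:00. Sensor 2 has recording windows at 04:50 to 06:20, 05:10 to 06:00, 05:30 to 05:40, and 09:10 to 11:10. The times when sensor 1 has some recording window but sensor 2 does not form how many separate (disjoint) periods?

3

B, merged: 04:50–06:20, 09:10–11:10.
A \ B = 07:10–08:00, 11:10–11:30, 11:50–12:00.
That is 3 disjoint pieces.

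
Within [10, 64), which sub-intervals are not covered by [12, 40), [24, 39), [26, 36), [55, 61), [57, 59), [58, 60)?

[10, 12) ∪ [40, 55) ∪ [61, 64)

Covered (merged): [12, 40), [55, 61).
Uncovered inside [10, 64): [10, 12), [40, 55), [61, 64).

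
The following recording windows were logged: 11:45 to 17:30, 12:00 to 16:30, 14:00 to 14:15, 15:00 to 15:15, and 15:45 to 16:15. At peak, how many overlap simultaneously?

Sweep endpoints in order; track running count of active intervals.
Peak of 3 reached at 14:00.

3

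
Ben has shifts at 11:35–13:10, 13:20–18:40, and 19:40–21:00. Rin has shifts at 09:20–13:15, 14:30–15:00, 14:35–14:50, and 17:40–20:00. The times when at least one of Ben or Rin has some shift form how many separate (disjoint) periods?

2

Second set merges to 09:20-13:15, 14:30-15:00, 17:40-20:00.
A ∪ B = 09:20-13:15, 13:20-21:00.
That is 2 disjoint pieces.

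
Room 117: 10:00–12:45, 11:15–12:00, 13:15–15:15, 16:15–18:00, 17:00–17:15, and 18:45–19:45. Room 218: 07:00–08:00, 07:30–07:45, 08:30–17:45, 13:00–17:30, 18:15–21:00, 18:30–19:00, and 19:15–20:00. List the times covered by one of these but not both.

07:00–08:00, 08:30–10:00, 12:45–13:15, 15:15–16:15, 17:45–18:00, 18:15–18:45, 19:45–21:00

A, merged: 10:00–12:45, 13:15–15:15, 16:15–18:00, 18:45–19:45.
B, merged: 07:00–08:00, 08:30–17:45, 18:15–21:00.
A but not B: 17:45–18:00.
B but not A: 07:00–08:00, 08:30–10:00, 12:45–13:15, 15:15–16:15, 18:15–18:45, 19:45–21:00.
Combining gives A △ B.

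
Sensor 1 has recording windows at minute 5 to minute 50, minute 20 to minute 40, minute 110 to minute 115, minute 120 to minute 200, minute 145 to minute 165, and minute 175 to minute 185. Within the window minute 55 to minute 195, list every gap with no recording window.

After merging, the occupied span is minute 5 to minute 50, minute 110 to minute 115, minute 120 to minute 200.
Gaps within minute 55 to minute 195: minute 55 to minute 110, minute 115 to minute 120.

minute 55 to minute 110, minute 115 to minute 120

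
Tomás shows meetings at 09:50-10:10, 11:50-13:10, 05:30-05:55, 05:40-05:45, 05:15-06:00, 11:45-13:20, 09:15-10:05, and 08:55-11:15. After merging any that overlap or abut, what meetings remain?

Sort by start: 05:15–06:00, 05:30–05:55, 05:40–05:45, 08:55–11:15, 09:15–10:05, 09:50–10:10, 11:45–13:20, 11:50–13:10.
05:30–05:55 overlaps/touches 05:15–06:00 → extend to 05:15–06:00.
05:40–05:45 overlaps/touches 05:15–06:00 → extend to 05:15–06:00.
08:55–11:15 is disjoint → start new block.
09:15–10:05 overlaps/touches 08:55–11:15 → extend to 08:55–11:15.
09:50–10:10 overlaps/touches 08:55–11:15 → extend to 08:55–11:15.
11:45–13:20 is disjoint → start new block.
11:50–13:10 overlaps/touches 11:45–13:20 → extend to 11:45–13:20.

05:15–06:00, 08:55–11:15, 11:45–13:20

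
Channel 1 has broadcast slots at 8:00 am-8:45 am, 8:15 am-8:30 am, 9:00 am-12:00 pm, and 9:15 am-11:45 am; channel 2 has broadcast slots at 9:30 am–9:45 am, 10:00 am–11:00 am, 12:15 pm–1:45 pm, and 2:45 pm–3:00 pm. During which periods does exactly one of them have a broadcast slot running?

Merge the first list: 8:00 am-8:45 am, 9:00 am-12:00 pm.
Only in the first: 8:00 am-8:45 am, 9:00 am-9:30 am, 9:45 am-10:00 am, 11:00 am-12:00 pm.
Only in the second: 12:15 pm-1:45 pm, 2:45 pm-3:00 pm.
Together these are the periods covered by exactly one.

8:00 am-8:45 am, 9:00 am-9:30 am, 9:45 am-10:00 am, 11:00 am-12:00 pm, 12:15 pm-1:45 pm, 2:45 pm-3:00 pm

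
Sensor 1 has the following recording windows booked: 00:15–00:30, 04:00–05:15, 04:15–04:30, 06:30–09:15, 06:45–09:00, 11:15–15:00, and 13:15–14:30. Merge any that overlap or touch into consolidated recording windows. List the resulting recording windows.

04:00–05:15 is disjoint → start new block.
04:15–04:30 overlaps/touches 04:00–05:15 → extend to 04:00–05:15.
06:30–09:15 is disjoint → start new block.
06:45–09:00 overlaps/touches 06:30–09:15 → extend to 06:30–09:15.
11:15–15:00 is disjoint → start new block.
13:15–14:30 overlaps/touches 11:15–15:00 → extend to 11:15–15:00.

00:15–00:30, 04:00–05:15, 06:30–09:15, 11:15–15:00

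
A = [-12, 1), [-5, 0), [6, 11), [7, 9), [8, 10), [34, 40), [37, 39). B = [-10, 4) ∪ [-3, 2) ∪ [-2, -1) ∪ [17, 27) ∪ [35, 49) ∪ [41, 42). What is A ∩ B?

Merge the first list: [-12, 1), [6, 11), [34, 40).
Merge the second list: [-10, 4), [17, 27), [35, 49).
[-12, 1) overlaps B on [-10, 1).
[6, 11) falls entirely outside B.
[34, 40) overlaps B on [35, 40).

[-10, 1) ∪ [35, 40)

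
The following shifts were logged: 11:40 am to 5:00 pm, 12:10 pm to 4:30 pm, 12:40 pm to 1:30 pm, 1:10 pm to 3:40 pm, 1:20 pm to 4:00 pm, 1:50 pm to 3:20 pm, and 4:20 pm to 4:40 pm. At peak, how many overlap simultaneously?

5

At 1:20 pm, 5 of the intervals are simultaneously active.
No point has more.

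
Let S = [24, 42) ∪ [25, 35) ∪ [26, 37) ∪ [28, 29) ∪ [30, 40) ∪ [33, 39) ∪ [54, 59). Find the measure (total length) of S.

Merged: [24, 42), [54, 59).
Lengths: 18 + 5 = 23.

23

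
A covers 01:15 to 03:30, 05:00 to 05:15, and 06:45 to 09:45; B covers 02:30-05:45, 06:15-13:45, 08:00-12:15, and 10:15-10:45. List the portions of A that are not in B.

01:15–02:30

B, merged: 02:30–05:45, 06:15–13:45.
01:15–03:30 minus B → 01:15–02:30.
05:00–05:15: fully covered by B → removed.
06:45–09:45: fully covered by B → removed.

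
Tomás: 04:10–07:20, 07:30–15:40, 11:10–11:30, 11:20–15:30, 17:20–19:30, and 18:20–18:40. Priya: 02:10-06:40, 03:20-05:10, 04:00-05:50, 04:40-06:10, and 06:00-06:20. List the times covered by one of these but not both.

02:10–04:10, 06:40–07:20, 07:30–15:40, 17:20–19:30

First set merges to 04:10–07:20, 07:30–15:40, 17:20–19:30.
Second set merges to 02:10–06:40.
Only in the first: 06:40–07:20, 07:30–15:40, 17:20–19:30.
Only in the second: 02:10–04:10.
Together these are the periods covered by exactly one.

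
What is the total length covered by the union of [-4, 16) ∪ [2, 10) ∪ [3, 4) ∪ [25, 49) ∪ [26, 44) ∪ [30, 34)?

44

Merged: [-4, 16), [25, 49).
Lengths: 20 + 24 = 44.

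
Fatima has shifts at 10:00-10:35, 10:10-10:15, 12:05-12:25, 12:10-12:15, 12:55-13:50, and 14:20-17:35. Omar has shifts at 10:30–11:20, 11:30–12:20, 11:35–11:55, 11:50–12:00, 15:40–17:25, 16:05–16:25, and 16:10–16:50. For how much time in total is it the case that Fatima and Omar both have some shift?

Merge the first list: 10:00–10:35, 12:05–12:25, 12:55–13:50, 14:20–17:35.
Merge the second list: 10:30–11:20, 11:30–12:20, 15:40–17:25.
A ∩ B = 10:30–10:35, 12:05–12:20, 15:40–17:25.
Total: 5 min + 15 min + 1 h 45 min = 2 h 5 min.

2 h 5 min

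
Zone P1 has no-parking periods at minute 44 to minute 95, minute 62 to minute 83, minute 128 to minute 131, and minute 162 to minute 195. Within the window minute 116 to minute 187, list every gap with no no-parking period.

minute 116 to minute 128, minute 131 to minute 162

The merged coverage is minute 44 to minute 95, minute 128 to minute 131, minute 162 to minute 195.
Gaps within minute 116 to minute 187: minute 116 to minute 128, minute 131 to minute 162.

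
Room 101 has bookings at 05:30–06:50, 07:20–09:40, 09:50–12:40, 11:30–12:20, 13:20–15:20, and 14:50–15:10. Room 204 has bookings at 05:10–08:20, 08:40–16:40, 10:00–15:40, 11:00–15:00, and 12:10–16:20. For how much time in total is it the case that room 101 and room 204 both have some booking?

8 h 10 min

First set merges to 05:30–06:50, 07:20–09:40, 09:50–12:40, 13:20–15:20.
Second set merges to 05:10–08:20, 08:40–16:40.
A ∩ B = 05:30–06:50, 07:20–08:20, 08:40–09:40, 09:50–12:40, 13:20–15:20.
Total: 1 h 20 min + 1 h + 1 h + 2 h 50 min + 2 h = 8 h 10 min.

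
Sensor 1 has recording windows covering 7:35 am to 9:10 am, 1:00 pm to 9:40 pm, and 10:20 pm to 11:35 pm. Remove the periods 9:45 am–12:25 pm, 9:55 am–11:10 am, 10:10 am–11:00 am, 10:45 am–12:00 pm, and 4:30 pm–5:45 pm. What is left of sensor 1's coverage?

Second set merges to 9:45 am-12:25 pm, 4:30 pm-5:45 pm.
7:35 am-9:10 am: nothing removed.
1:00 pm-9:40 pm \ B = 1:00 pm-4:30 pm, 5:45 pm-9:40 pm.
10:20 pm-11:35 pm: nothing removed.

7:35 am-9:10 am, 1:00 pm-4:30 pm, 5:45 pm-9:40 pm, 10:20 pm-11:35 pm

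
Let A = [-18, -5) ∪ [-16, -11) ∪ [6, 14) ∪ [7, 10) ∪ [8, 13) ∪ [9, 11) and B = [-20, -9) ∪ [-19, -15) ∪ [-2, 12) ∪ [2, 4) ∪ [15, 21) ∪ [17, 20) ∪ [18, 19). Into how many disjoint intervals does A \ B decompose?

First set merges to [-18, -5), [6, 14).
Second set merges to [-20, -9), [-2, 12), [15, 21).
A \ B = [-9, -5), [12, 14).
That is 2 disjoint pieces.

2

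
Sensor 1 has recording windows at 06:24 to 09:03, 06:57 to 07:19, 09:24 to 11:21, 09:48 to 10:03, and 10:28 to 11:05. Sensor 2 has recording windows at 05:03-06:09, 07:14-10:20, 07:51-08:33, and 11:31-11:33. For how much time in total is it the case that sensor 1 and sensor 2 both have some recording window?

2 h 45 min

A, merged: 06:24–09:03, 09:24–11:21.
B, merged: 05:03–06:09, 07:14–10:20, 11:31–11:33.
A ∩ B = 07:14–09:03, 09:24–10:20.
Total: 1 h 49 min + 56 min = 2 h 45 min.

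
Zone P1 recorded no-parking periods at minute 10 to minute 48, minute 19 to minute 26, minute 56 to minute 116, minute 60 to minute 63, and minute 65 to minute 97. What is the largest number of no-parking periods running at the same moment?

Walk the sorted start/end points keeping a running depth.
The depth first hits 2 at minute 19.

2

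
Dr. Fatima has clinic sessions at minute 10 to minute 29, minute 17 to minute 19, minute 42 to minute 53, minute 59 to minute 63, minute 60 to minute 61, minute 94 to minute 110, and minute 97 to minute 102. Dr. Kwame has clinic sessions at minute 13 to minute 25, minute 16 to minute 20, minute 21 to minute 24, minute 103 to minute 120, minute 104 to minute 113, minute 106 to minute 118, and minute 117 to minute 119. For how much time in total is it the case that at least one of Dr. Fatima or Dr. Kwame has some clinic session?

60 minutes

First set merges to minute 10 to minute 29, minute 42 to minute 53, minute 59 to minute 63, minute 94 to minute 110.
Second set merges to minute 13 to minute 25, minute 103 to minute 120.
A ∪ B = minute 10 to minute 29, minute 42 to minute 53, minute 59 to minute 63, minute 94 to minute 120.
Total: 19 minutes + 11 minutes + 4 minutes + 26 minutes = 60 minutes.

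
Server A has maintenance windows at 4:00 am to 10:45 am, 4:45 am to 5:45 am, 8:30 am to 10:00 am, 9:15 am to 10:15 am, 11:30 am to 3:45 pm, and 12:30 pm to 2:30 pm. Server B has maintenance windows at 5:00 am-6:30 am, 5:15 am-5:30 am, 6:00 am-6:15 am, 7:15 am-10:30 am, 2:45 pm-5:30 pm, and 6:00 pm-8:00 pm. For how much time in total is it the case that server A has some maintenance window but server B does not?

5 h 15 min

A, merged: 4:00 am–10:45 am, 11:30 am–3:45 pm.
B, merged: 5:00 am–6:30 am, 7:15 am–10:30 am, 2:45 pm–5:30 pm, 6:00 pm–8:00 pm.
A \ B = 4:00 am–5:00 am, 6:30 am–7:15 am, 10:30 am–10:45 am, 11:30 am–2:45 pm.
Total: 1 h + 45 min + 15 min + 3 h 15 min = 5 h 15 min.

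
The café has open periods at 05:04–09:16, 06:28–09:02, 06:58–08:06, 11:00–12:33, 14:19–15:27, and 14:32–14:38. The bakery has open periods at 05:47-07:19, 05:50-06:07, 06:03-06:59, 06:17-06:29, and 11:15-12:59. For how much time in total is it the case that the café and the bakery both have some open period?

2 h 50 min

A, merged: 05:04-09:16, 11:00-12:33, 14:19-15:27.
B, merged: 05:47-07:19, 11:15-12:59.
A ∩ B = 05:47-07:19, 11:15-12:33.
Total: 1 h 32 min + 1 h 18 min = 2 h 50 min.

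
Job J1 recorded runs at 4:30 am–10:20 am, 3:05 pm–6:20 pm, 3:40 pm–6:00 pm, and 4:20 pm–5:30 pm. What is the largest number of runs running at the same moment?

3

At 4:20 pm, 3 of the intervals are simultaneously active.
No point has more.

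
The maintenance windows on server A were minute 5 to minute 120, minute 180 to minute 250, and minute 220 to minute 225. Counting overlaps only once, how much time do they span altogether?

185 minutes

Merged: minute 5 to minute 120, minute 180 to minute 250.
Lengths: 115 minutes + 70 minutes = 185 minutes.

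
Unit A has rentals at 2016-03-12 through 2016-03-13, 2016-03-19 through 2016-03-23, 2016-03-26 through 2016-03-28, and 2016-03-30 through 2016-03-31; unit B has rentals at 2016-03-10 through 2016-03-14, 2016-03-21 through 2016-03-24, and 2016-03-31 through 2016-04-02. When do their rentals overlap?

2016-03-12 through 2016-03-13, 2016-03-21 through 2016-03-23, 2016-03-31 through 2016-03-31

2016-03-12 through 2016-03-13 ∩ B → 2016-03-12 through 2016-03-13.
2016-03-19 through 2016-03-23 ∩ B → 2016-03-21 through 2016-03-23.
2016-03-26 through 2016-03-28 meets no B interval.
2016-03-30 through 2016-03-31 ∩ B → 2016-03-31 through 2016-03-31.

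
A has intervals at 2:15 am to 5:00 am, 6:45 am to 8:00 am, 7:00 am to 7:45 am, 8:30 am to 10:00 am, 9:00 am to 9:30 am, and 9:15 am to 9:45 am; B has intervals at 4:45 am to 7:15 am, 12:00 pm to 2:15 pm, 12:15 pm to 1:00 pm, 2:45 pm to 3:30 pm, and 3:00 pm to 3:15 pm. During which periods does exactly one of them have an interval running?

2:15 am–4:45 am, 5:00 am–6:45 am, 7:15 am–8:00 am, 8:30 am–10:00 am, 12:00 pm–2:15 pm, 2:45 pm–3:30 pm

First set merges to 2:15 am–5:00 am, 6:45 am–8:00 am, 8:30 am–10:00 am.
Second set merges to 4:45 am–7:15 am, 12:00 pm–2:15 pm, 2:45 pm–3:30 pm.
A but not B: 2:15 am–4:45 am, 7:15 am–8:00 am, 8:30 am–10:00 am.
B but not A: 5:00 am–6:45 am, 12:00 pm–2:15 pm, 2:45 pm–3:30 pm.
Combining gives A △ B.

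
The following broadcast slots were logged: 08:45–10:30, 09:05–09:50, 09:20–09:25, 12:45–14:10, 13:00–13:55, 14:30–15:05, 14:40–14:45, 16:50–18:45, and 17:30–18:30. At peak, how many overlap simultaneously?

Sweep endpoints in order; track running count of active intervals.
Peak of 3 reached at 09:20.

3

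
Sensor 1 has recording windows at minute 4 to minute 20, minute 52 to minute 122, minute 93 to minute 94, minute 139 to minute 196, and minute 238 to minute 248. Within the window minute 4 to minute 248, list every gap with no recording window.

minute 20 to minute 52, minute 122 to minute 139, minute 196 to minute 238

The merged coverage is minute 4 to minute 20, minute 52 to minute 122, minute 139 to minute 196, minute 238 to minute 248.
Complement within minute 4 to minute 248: minute 20 to minute 52, minute 122 to minute 139, minute 196 to minute 238.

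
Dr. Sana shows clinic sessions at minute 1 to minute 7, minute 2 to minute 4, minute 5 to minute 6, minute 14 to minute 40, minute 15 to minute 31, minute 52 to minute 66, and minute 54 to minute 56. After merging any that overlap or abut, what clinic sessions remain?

minute 2 to minute 4 overlaps/touches minute 1 to minute 7 → extend to minute 1 to minute 7.
minute 5 to minute 6 overlaps/touches minute 1 to minute 7 → extend to minute 1 to minute 7.
minute 14 to minute 40 is disjoint → start new block.
minute 15 to minute 31 overlaps/touches minute 14 to minute 40 → extend to minute 14 to minute 40.
minute 52 to minute 66 is disjoint → start new block.
minute 54 to minute 56 overlaps/touches minute 52 to minute 66 → extend to minute 52 to minute 66.

minute 1 to minute 7, minute 14 to minute 40, minute 52 to minute 66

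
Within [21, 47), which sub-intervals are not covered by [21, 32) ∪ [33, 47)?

[32, 33)

Covered (merged): [21, 32), [33, 47).
Uncovered inside [21, 47): [32, 33).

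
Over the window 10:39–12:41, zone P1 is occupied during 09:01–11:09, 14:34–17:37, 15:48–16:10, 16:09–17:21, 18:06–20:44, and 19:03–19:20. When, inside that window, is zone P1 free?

11:09–12:41

The merged coverage is 09:01–11:09, 14:34–17:37, 18:06–20:44.
Complement within 10:39–12:41: 11:09–12:41.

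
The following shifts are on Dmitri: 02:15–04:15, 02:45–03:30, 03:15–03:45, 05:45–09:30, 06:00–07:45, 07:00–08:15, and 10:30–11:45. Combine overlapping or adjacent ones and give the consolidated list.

02:45–03:30 overlaps/touches 02:15–04:15 → extend to 02:15–04:15.
03:15–03:45 overlaps/touches 02:15–04:15 → extend to 02:15–04:15.
05:45–09:30 is disjoint → start new block.
06:00–07:45 overlaps/touches 05:45–09:30 → extend to 05:45–09:30.
07:00–08:15 overlaps/touches 05:45–09:30 → extend to 05:45–09:30.
10:30–11:45 is disjoint → start new block.

02:15–04:15, 05:45–09:30, 10:30–11:45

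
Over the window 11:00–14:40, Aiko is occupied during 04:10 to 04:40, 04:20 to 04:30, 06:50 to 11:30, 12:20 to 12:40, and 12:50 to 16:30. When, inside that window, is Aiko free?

11:30–12:20, 12:40–12:50

After merging, the occupied span is 04:10–04:40, 06:50–11:30, 12:20–12:40, 12:50–16:30.
Uncovered inside 11:00–14:40: 11:30–12:20, 12:40–12:50.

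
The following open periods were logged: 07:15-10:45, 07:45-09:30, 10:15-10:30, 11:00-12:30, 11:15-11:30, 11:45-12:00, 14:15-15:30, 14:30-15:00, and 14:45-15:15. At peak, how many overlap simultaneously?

3

Sweep endpoints in order; track running count of active intervals.
Peak of 3 reached at 14:45.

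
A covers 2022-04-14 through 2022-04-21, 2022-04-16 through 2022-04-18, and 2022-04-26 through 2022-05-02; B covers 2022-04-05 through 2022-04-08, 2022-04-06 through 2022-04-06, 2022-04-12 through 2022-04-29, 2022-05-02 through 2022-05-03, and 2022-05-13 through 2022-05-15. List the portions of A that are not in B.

2022-04-30 through 2022-05-01

First set merges to 2022-04-14 through 2022-04-21, 2022-04-26 through 2022-05-02.
Second set merges to 2022-04-05 through 2022-04-08, 2022-04-12 through 2022-04-29, 2022-05-02 through 2022-05-03, 2022-05-13 through 2022-05-15.
2022-04-14 through 2022-04-21: fully covered by B → removed.
2022-04-26 through 2022-05-02 minus B → 2022-04-30 through 2022-05-01.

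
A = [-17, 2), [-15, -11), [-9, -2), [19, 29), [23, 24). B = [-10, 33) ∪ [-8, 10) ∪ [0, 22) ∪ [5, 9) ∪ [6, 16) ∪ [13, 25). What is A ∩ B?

[-10, 2) ∪ [19, 29)

First set merges to [-17, 2), [19, 29).
Second set merges to [-10, 33).
[-17, 2) meets the second set on [-10, 2).
[19, 29) meets the second set on [19, 29).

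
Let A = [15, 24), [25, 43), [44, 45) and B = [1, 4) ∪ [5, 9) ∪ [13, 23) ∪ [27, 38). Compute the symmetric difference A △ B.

[1, 4) ∪ [5, 9) ∪ [13, 15) ∪ [23, 24) ∪ [25, 27) ∪ [38, 43) ∪ [44, 45)

A \ B = [23, 24), [25, 27), [38, 43), [44, 45).
B \ A = [1, 4), [5, 9), [13, 15).
Union of the two gives the symmetric difference.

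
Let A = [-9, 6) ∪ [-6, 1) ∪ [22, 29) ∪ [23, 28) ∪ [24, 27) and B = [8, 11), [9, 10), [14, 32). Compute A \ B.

Merge the first list: [-9, 6), [22, 29).
Merge the second list: [8, 11), [14, 32).
[-9, 6) is untouched.
[22, 29) lies entirely inside B → drops out.

[-9, 6)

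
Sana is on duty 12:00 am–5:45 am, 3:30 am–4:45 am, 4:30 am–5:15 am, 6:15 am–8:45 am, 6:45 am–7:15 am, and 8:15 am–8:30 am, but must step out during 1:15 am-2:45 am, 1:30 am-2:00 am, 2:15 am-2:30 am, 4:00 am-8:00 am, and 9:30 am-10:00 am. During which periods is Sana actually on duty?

12:00 am-1:15 am, 2:45 am-4:00 am, 8:00 am-8:45 am

Merge the first list: 12:00 am-5:45 am, 6:15 am-8:45 am.
Merge the second list: 1:15 am-2:45 am, 4:00 am-8:00 am, 9:30 am-10:00 am.
12:00 am-5:45 am \ B = 12:00 am-1:15 am, 2:45 am-4:00 am.
6:15 am-8:45 am \ B = 8:00 am-8:45 am.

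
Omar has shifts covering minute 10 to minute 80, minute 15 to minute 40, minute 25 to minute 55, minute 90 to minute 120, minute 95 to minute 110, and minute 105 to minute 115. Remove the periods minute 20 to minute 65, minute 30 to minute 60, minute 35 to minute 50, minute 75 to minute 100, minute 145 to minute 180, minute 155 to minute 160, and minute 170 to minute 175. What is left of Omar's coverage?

Merge the first list: minute 10 to minute 80, minute 90 to minute 120.
Merge the second list: minute 20 to minute 65, minute 75 to minute 100, minute 145 to minute 180.
minute 10 to minute 80 \ B = minute 10 to minute 20, minute 65 to minute 75.
minute 90 to minute 120 \ B = minute 100 to minute 120.

minute 10 to minute 20, minute 65 to minute 75, minute 100 to minute 120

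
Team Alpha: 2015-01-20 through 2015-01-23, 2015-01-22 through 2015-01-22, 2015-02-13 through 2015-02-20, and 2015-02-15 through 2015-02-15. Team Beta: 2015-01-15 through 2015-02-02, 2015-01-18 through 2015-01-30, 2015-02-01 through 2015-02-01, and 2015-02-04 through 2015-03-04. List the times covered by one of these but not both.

First set merges to 2015-01-20 through 2015-01-23, 2015-02-13 through 2015-02-20.
Second set merges to 2015-01-15 through 2015-02-02, 2015-02-04 through 2015-03-04.
Only in the first: none.
Only in the second: 2015-01-15 through 2015-01-19, 2015-01-24 through 2015-02-02, 2015-02-04 through 2015-02-12, 2015-02-21 through 2015-03-04.
Together these are the periods covered by exactly one.

2015-01-15 through 2015-01-19, 2015-01-24 through 2015-02-02, 2015-02-04 through 2015-02-12, 2015-02-21 through 2015-03-04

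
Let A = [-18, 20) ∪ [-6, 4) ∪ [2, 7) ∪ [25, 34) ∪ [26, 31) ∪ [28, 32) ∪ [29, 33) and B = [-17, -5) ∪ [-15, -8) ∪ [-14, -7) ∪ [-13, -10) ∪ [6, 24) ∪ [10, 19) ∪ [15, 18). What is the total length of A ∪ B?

First set merges to [-18, 20), [25, 34).
Second set merges to [-17, -5), [6, 24).
A ∪ B = [-18, 24), [25, 34).
Total: 42 + 9 = 51.

51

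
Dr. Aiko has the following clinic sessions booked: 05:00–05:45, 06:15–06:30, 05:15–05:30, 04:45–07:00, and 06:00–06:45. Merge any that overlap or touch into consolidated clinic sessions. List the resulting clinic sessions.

04:45-07:00

Sort by start: 04:45-07:00, 05:00-05:45, 05:15-05:30, 06:00-06:45, 06:15-06:30.
05:00-05:45 overlaps/touches 04:45-07:00 → extend to 04:45-07:00.
05:15-05:30 overlaps/touches 04:45-07:00 → extend to 04:45-07:00.
06:00-06:45 overlaps/touches 04:45-07:00 → extend to 04:45-07:00.
06:15-06:30 overlaps/touches 04:45-07:00 → extend to 04:45-07:00.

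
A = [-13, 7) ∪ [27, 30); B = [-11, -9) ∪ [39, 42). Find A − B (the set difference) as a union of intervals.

[-13, -11) ∪ [-9, 7) ∪ [27, 30)

[-13, 7) minus B → [-13, -11), [-9, 7).
[27, 30): no B overlap → unchanged.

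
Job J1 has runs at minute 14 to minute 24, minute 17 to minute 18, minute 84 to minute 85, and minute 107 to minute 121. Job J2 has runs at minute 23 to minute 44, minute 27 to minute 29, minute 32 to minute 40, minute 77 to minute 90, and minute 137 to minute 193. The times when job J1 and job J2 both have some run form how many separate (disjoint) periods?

Merge the first list: minute 14 to minute 24, minute 84 to minute 85, minute 107 to minute 121.
Merge the second list: minute 23 to minute 44, minute 77 to minute 90, minute 137 to minute 193.
A ∩ B = minute 23 to minute 24, minute 84 to minute 85.
That is 2 disjoint pieces.

2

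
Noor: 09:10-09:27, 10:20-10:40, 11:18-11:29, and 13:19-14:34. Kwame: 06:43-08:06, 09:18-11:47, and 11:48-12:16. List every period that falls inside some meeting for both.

09:18–09:27, 10:20–10:40, 11:18–11:29

09:10–09:27 ∩ B → 09:18–09:27.
10:20–10:40 ∩ B → 10:20–10:40.
11:18–11:29 ∩ B → 11:18–11:29.
13:19–14:34 meets no B interval.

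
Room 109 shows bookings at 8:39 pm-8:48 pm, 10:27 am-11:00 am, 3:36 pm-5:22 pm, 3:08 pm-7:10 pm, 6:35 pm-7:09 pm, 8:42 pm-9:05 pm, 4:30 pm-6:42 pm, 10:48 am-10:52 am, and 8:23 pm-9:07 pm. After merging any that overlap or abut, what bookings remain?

Sort by start: 10:27 am–11:00 am, 10:48 am–10:52 am, 3:08 pm–7:10 pm, 3:36 pm–5:22 pm, 4:30 pm–6:42 pm, 6:35 pm–7:09 pm, 8:23 pm–9:07 pm, 8:39 pm–8:48 pm, 8:42 pm–9:05 pm.
10:48 am–10:52 am overlaps/touches 10:27 am–11:00 am → extend to 10:27 am–11:00 am.
3:08 pm–7:10 pm is disjoint → start new block.
3:36 pm–5:22 pm overlaps/touches 3:08 pm–7:10 pm → extend to 3:08 pm–7:10 pm.
4:30 pm–6:42 pm overlaps/touches 3:08 pm–7:10 pm → extend to 3:08 pm–7:10 pm.
6:35 pm–7:09 pm overlaps/touches 3:08 pm–7:10 pm → extend to 3:08 pm–7:10 pm.
8:23 pm–9:07 pm is disjoint → start new block.
8:39 pm–8:48 pm overlaps/touches 8:23 pm–9:07 pm → extend to 8:23 pm–9:07 pm.
8:42 pm–9:05 pm overlaps/touches 8:23 pm–9:07 pm → extend to 8:23 pm–9:07 pm.

10:27 am–11:00 am, 3:08 pm–7:10 pm, 8:23 pm–9:07 pm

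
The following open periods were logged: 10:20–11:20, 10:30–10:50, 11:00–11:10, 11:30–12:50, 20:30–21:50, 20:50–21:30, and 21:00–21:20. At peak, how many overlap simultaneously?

At 21:00, 3 of the intervals are simultaneously active.
No point has more.

3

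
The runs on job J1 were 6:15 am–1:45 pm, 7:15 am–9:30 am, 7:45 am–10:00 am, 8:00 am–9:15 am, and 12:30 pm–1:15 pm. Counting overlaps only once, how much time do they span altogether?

7 h 30 min

Merged: 6:15 am–1:45 pm.
Length: 7 h 30 min.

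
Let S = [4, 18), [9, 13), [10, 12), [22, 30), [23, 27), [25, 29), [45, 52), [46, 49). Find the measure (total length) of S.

29

Merged: [4, 18), [22, 30), [45, 52).
Lengths: 14 + 8 + 7 = 29.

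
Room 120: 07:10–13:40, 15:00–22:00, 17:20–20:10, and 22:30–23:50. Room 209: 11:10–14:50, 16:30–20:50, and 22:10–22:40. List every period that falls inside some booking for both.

Merge the first list: 07:10–13:40, 15:00–22:00, 22:30–23:50.
07:10–13:40 ∩ B → 11:10–13:40.
15:00–22:00 ∩ B → 16:30–20:50.
22:30–23:50 ∩ B → 22:30–22:40.

11:10–13:40, 16:30–20:50, 22:30–22:40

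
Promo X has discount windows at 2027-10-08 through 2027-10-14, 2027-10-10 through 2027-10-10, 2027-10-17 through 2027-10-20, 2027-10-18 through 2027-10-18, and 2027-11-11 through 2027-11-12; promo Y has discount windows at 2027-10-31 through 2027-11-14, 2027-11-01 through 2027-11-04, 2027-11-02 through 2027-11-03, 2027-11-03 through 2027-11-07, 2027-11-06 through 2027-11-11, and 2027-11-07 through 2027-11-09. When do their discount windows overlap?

A, merged: 2027-10-08 through 2027-10-14, 2027-10-17 through 2027-10-20, 2027-11-11 through 2027-11-12.
B, merged: 2027-10-31 through 2027-11-14.
2027-10-08 through 2027-10-14: no overlap with the second set.
2027-10-17 through 2027-10-20: no overlap with the second set.
2027-11-11 through 2027-11-12 meets the second set on 2027-11-11 through 2027-11-12.

2027-11-11 through 2027-11-12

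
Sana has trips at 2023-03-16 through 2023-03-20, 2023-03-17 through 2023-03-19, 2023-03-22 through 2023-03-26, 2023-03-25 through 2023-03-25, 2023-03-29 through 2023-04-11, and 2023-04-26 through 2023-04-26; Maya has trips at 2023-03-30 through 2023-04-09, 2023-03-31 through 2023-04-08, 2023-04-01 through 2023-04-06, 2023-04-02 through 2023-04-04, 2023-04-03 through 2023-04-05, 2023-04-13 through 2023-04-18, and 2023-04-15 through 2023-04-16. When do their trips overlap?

Merge the first list: 2023-03-16 through 2023-03-20, 2023-03-22 through 2023-03-26, 2023-03-29 through 2023-04-11, 2023-04-26 through 2023-04-26.
Merge the second list: 2023-03-30 through 2023-04-09, 2023-04-13 through 2023-04-18.
2023-03-16 through 2023-03-20 meets no B interval.
2023-03-22 through 2023-03-26 meets no B interval.
2023-03-29 through 2023-04-11 ∩ B → 2023-03-30 through 2023-04-09.
2023-04-26 through 2023-04-26 meets no B interval.

2023-03-30 through 2023-04-09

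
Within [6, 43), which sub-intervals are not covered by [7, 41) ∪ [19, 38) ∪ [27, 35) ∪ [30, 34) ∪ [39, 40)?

[6, 7) ∪ [41, 43)

After merging, the occupied span is [7, 41).
Uncovered inside [6, 43): [6, 7), [41, 43).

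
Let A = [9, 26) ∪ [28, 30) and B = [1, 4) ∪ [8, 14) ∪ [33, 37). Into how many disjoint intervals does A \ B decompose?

2

A \ B = [14, 26), [28, 30).
That is 2 disjoint pieces.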